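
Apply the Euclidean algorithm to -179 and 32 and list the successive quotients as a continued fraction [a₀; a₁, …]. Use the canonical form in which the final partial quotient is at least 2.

[-6; 2, 2, 6]

Run the Euclidean algorithm, recording each quotient:
-179 ÷ 32 → quotient -6, remainder 13
32 ÷ 13 → quotient 2, remainder 6
13 ÷ 6 → quotient 2, remainder 1
6 ÷ 1 → quotient 6, remainder 0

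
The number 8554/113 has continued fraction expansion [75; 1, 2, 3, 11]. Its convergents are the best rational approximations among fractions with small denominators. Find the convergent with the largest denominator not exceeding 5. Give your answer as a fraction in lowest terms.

227/3

a_0 = 75: 75/1  (≤ bound)
a_1 = 1: 76/1  (≤ bound)
a_2 = 2: 227/3  (≤ bound)
a_3 = 3: 757/10  (> 5, stop)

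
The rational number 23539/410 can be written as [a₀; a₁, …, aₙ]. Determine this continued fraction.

[57; 2, 2, 2, 1, 7, 3]

23539 = 57·410 + 169, so a_0 = 57
410 = 2·169 + 72, so a_1 = 2
169 = 2·72 + 25, so a_2 = 2
72 = 2·25 + 22, so a_3 = 2
25 = 1·22 + 3, so a_4 = 1
22 = 7·3 + 1, so a_5 = 7
3 = 3·1 + 0, so a_6 = 3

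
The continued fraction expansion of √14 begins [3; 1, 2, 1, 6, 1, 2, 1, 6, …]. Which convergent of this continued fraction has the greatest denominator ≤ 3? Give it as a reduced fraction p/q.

11/3

a_0 = 3: 3/1  (≤ bound)
a_1 = 1: 4/1  (≤ bound)
a_2 = 2: 11/3  (≤ bound)
a_3 = 1: 15/4  (> 3, stop)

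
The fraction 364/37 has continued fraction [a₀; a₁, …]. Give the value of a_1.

1

⌊364/37⌋ = 9, remainder 31
⌊37/31⌋ = 1, remainder 6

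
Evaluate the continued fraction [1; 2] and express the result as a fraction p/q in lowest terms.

3/2

a_0 = 1: 1/1
a_1 = 2: 3/2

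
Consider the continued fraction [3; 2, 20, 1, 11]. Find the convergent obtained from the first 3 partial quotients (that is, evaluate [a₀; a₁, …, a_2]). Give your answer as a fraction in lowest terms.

Start with 20.
2 + 1/(20/1) = 2 + 1/20 = 41/20
3 + 1/(41/20) = 3 + 20/41 = 143/41

143/41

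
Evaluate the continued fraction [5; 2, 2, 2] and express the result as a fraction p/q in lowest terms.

65/12

Collapse the nested fraction from the inside out:
Start with 2.
2 + 1/(2/1) = 2 + 1/2 = 5/2
2 + 1/(5/2) = 2 + 2/5 = 12/5
5 + 1/(12/5) = 5 + 5/12 = 65/12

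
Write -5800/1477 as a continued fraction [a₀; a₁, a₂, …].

[-4; 13, 1, 2, 11, 1, 2]

Repeatedly divide and take the remainder:
⌊-5800/1477⌋ = -4, remainder 108
⌊1477/108⌋ = 13, remainder 73
⌊108/73⌋ = 1, remainder 35
⌊73/35⌋ = 2, remainder 3
⌊35/3⌋ = 11, remainder 2
⌊3/2⌋ = 1, remainder 1
⌊2/1⌋ = 2, remainder 0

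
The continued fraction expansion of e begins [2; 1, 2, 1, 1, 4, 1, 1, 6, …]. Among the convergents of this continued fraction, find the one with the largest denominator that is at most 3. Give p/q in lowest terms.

8/3

a_0 = 2: 2/1  (≤ bound)
a_1 = 1: 3/1  (≤ bound)
a_2 = 2: 8/3  (≤ bound)
a_3 = 1: 11/4  (> 3, stop)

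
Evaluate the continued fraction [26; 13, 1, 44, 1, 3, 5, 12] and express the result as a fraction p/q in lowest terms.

a_0 = 26: 26/1
a_1 = 13: 339/13
a_2 = 1: 365/14
a_3 = 44: 16399/629
a_4 = 1: 16764/643
a_5 = 3: 66691/2558
a_6 = 5: 350219/13433
a_7 = 12: 4269319/163754

4269319/163754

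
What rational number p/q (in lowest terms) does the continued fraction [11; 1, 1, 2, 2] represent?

139/12

Start with 2.
2 + 1/(2/1) = 2 + 1/2 = 5/2
1 + 1/(5/2) = 1 + 2/5 = 7/5
1 + 1/(7/5) = 1 + 5/7 = 12/7
11 + 1/(12/7) = 11 + 7/12 = 139/12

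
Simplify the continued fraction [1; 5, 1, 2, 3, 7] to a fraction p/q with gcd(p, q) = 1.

489/416

Start with 7.
3 + 1/(7/1) = 3 + 1/7 = 22/7
2 + 1/(22/7) = 2 + 7/22 = 51/22
1 + 1/(51/22) = 1 + 22/51 = 73/51
5 + 1/(73/51) = 5 + 51/73 = 416/73
1 + 1/(416/73) = 1 + 73/416 = 489/416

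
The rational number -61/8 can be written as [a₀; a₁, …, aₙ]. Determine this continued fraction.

[-8; 2, 1, 2]

Repeatedly divide and take the remainder:
-61 = -8·8 + 3, so a_0 = -8
8 = 2·3 + 2, so a_1 = 2
3 = 1·2 + 1, so a_2 = 1
2 = 2·1 + 0, so a_3 = 2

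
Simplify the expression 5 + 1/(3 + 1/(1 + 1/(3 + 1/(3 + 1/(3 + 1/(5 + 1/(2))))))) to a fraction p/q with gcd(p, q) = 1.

9899/1880

Starting at the tail and folding back:
Start with 2.
5 + 1/(2/1) = 5 + 1/2 = 11/2
3 + 1/(11/2) = 3 + 2/11 = 35/11
3 + 1/(35/11) = 3 + 11/35 = 116/35
3 + 1/(116/35) = 3 + 35/116 = 383/116
1 + 1/(383/116) = 1 + 116/383 = 499/383
3 + 1/(499/383) = 3 + 383/499 = 1880/499
5 + 1/(1880/499) = 5 + 499/1880 = 9899/1880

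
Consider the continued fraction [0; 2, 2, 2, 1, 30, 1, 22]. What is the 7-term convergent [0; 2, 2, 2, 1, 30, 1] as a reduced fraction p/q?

222/539

Start with 1.
30 + 1/(1/1) = 30 + 1/1 = 31/1
1 + 1/(31/1) = 1 + 1/31 = 32/31
2 + 1/(32/31) = 2 + 31/32 = 95/32
2 + 1/(95/32) = 2 + 32/95 = 222/95
2 + 1/(222/95) = 2 + 95/222 = 539/222
0 + 1/(539/222) = 0 + 222/539 = 222/539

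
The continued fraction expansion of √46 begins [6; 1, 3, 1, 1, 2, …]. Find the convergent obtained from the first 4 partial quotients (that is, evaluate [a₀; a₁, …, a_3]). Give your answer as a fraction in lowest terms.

Compute successive convergents:
a_0 = 6: 6/1
a_1 = 1: 7/1
a_2 = 3: 27/4
a_3 = 1: 34/5

34/5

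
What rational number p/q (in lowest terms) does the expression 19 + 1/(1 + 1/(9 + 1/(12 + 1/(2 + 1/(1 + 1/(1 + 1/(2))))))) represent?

Build up convergents one term at a time:
a_0 = 19: 19/1
a_1 = 1: 20/1
a_2 = 9: 199/10
a_3 = 12: 2408/121
a_4 = 2: 5015/252
a_5 = 1: 7423/373
a_6 = 1: 12438/625
a_7 = 2: 32299/1623

32299/1623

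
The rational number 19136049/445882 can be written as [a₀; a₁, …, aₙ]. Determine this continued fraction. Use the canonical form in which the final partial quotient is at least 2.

⌊19136049/445882⌋ = 42, remainder 409005
⌊445882/409005⌋ = 1, remainder 36877
⌊409005/36877⌋ = 11, remainder 3358
⌊36877/3358⌋ = 10, remainder 3297
⌊3358/3297⌋ = 1, remainder 61
⌊3297/61⌋ = 54, remainder 3
⌊61/3⌋ = 20, remainder 1
⌊3/1⌋ = 3, remainder 0

[42; 1, 11, 10, 1, 54, 20, 3]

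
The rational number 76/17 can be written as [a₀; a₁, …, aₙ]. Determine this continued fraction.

[4; 2, 8]

⌊76/17⌋ = 4, remainder 8
⌊17/8⌋ = 2, remainder 1
⌊8/1⌋ = 8, remainder 0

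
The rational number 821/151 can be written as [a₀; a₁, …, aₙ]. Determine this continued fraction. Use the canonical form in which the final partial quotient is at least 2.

821 = 5·151 + 66, so a_0 = 5
151 = 2·66 + 19, so a_1 = 2
66 = 3·19 + 9, so a_2 = 3
19 = 2·9 + 1, so a_3 = 2
9 = 9·1 + 0, so a_4 = 9

[5; 2, 3, 2, 9]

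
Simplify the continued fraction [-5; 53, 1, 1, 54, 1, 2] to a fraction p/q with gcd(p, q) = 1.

a_0 = -5: -5/1
a_1 = 53: -264/53
a_2 = 1: -269/54
a_3 = 1: -533/107
a_4 = 54: -29051/5832
a_5 = 1: -29584/5939
a_6 = 2: -88219/17710

-88219/17710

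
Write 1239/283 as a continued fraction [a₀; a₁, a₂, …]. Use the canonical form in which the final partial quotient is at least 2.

[4; 2, 1, 1, 1, 4, 2, 3]

Apply division with remainder until the remainder is 0:
1239 = 4·283 + 107, so a_0 = 4
283 = 2·107 + 69, so a_1 = 2
107 = 1·69 + 38, so a_2 = 1
69 = 1·38 + 31, so a_3 = 1
38 = 1·31 + 7, so a_4 = 1
31 = 4·7 + 3, so a_5 = 4
7 = 2·3 + 1, so a_6 = 2
3 = 3·1 + 0, so a_7 = 3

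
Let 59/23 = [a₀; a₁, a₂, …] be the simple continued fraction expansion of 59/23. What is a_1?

Run the Euclidean algorithm, recording each quotient:
59 = 2·23 + 13, so a_0 = 2
23 = 1·13 + 10, so a_1 = 1

1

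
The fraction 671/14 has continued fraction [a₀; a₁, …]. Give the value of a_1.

1

Repeatedly divide and take the remainder:
671 ÷ 14 → quotient 47, remainder 13
14 ÷ 13 → quotient 1, remainder 1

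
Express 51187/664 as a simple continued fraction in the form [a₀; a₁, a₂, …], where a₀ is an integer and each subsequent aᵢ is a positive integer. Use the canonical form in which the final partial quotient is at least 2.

51187 ÷ 664 → quotient 77, remainder 59
664 ÷ 59 → quotient 11, remainder 15
59 ÷ 15 → quotient 3, remainder 14
15 ÷ 14 → quotient 1, remainder 1
14 ÷ 1 → quotient 14, remainder 0

[77; 11, 3, 1, 14]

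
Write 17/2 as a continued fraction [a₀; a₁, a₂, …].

[8; 2]

Repeatedly divide and take the remainder:
⌊17/2⌋ = 8, remainder 1
⌊2/1⌋ = 2, remainder 0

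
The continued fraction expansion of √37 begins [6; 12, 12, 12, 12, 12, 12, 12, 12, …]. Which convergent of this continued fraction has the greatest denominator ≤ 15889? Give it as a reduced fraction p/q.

a_0 = 6: 6/1  (≤ bound)
a_1 = 12: 73/12  (≤ bound)
a_2 = 12: 882/145  (≤ bound)
a_3 = 12: 10657/1752  (≤ bound)
a_4 = 12: 128766/21169  (> 15889, stop)

10657/1752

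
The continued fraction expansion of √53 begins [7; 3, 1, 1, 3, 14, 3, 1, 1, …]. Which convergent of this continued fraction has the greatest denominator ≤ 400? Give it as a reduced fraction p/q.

a_0 = 7: 7/1  (≤ bound)
a_1 = 3: 22/3  (≤ bound)
a_2 = 1: 29/4  (≤ bound)
a_3 = 1: 51/7  (≤ bound)
a_4 = 3: 182/25  (≤ bound)
a_5 = 14: 2599/357  (≤ bound)
a_6 = 3: 7979/1096  (> 400, stop)

2599/357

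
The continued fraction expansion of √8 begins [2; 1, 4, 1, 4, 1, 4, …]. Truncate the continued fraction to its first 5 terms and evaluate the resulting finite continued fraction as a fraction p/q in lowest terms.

a_0 = 2: 2/1
a_1 = 1: 3/1
a_2 = 4: 14/5
a_3 = 1: 17/6
a_4 = 4: 82/29

82/29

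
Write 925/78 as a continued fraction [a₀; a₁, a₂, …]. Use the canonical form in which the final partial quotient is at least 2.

Repeatedly divide and take the remainder:
925 = 11·78 + 67, so a_0 = 11
78 = 1·67 + 11, so a_1 = 1
67 = 6·11 + 1, so a_2 = 6
11 = 11·1 + 0, so a_3 = 11

[11; 1, 6, 11]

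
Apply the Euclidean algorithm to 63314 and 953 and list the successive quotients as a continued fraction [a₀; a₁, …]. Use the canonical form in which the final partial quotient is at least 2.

63314 ÷ 953 → quotient 66, remainder 416
953 ÷ 416 → quotient 2, remainder 121
416 ÷ 121 → quotient 3, remainder 53
121 ÷ 53 → quotient 2, remainder 15
53 ÷ 15 → quotient 3, remainder 8
15 ÷ 8 → quotient 1, remainder 7
8 ÷ 7 → quotient 1, remainder 1
7 ÷ 1 → quotient 7, remainder 0

[66; 2, 3, 2, 3, 1, 1, 7]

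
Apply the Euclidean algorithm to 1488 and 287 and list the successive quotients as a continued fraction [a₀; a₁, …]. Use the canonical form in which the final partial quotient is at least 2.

⌊1488/287⌋ = 5, remainder 53
⌊287/53⌋ = 5, remainder 22
⌊53/22⌋ = 2, remainder 9
⌊22/9⌋ = 2, remainder 4
⌊9/4⌋ = 2, remainder 1
⌊4/1⌋ = 4, remainder 0

[5; 5, 2, 2, 2, 4]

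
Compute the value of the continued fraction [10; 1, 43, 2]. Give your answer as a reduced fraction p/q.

977/89

a_0 = 10: 10/1
a_1 = 1: 11/1
a_2 = 43: 483/44
a_3 = 2: 977/89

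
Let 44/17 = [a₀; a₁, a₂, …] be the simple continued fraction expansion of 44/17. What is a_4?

3

⌊44/17⌋ = 2, remainder 10
⌊17/10⌋ = 1, remainder 7
⌊10/7⌋ = 1, remainder 3
⌊7/3⌋ = 2, remainder 1
⌊3/1⌋ = 3, remainder 0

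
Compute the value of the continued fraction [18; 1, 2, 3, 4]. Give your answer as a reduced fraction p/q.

Build up convergents one term at a time:
a_0 = 18: 18/1
a_1 = 1: 19/1
a_2 = 2: 56/3
a_3 = 3: 187/10
a_4 = 4: 804/43

804/43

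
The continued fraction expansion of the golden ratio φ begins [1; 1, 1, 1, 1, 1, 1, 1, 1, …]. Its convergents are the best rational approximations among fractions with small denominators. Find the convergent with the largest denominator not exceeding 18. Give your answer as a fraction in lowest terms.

List convergents until the denominator exceeds the bound:
a_0 = 1: 1/1  (≤ bound)
a_1 = 1: 2/1  (≤ bound)
a_2 = 1: 3/2  (≤ bound)
a_3 = 1: 5/3  (≤ bound)
a_4 = 1: 8/5  (≤ bound)
a_5 = 1: 13/8  (≤ bound)
a_6 = 1: 21/13  (≤ bound)
a_7 = 1: 34/21  (> 18, stop)

21/13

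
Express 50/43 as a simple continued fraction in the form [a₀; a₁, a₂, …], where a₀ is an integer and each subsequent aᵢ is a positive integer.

[1; 6, 7]

Run the Euclidean algorithm, recording each quotient:
50 = 1·43 + 7, so a_0 = 1
43 = 6·7 + 1, so a_1 = 6
7 = 7·1 + 0, so a_2 = 7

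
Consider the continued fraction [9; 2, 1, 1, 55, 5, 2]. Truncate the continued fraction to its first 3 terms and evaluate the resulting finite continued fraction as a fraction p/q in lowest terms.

a_0 = 9: 9/1
a_1 = 2: 19/2
a_2 = 1: 28/3

28/3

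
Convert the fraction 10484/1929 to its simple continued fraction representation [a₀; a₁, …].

Apply division with remainder until the remainder is 0:
⌊10484/1929⌋ = 5, remainder 839
⌊1929/839⌋ = 2, remainder 251
⌊839/251⌋ = 3, remainder 86
⌊251/86⌋ = 2, remainder 79
⌊86/79⌋ = 1, remainder 7
⌊79/7⌋ = 11, remainder 2
⌊7/2⌋ = 3, remainder 1
⌊2/1⌋ = 2, remainder 0

[5; 2, 3, 2, 1, 11, 3, 2]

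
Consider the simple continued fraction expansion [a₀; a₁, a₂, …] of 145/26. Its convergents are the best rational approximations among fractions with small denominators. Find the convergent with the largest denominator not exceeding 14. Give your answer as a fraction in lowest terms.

39/7

a_0 = 5: 5/1  (≤ bound)
a_1 = 1: 6/1  (≤ bound)
a_2 = 1: 11/2  (≤ bound)
a_3 = 2: 28/5  (≤ bound)
a_4 = 1: 39/7  (≤ bound)
a_5 = 3: 145/26  (> 14, stop)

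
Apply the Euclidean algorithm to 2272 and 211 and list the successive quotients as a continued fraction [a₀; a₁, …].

[10; 1, 3, 3, 3, 1, 3]

2272 ÷ 211 → quotient 10, remainder 162
211 ÷ 162 → quotient 1, remainder 49
162 ÷ 49 → quotient 3, remainder 15
49 ÷ 15 → quotient 3, remainder 4
15 ÷ 4 → quotient 3, remainder 3
4 ÷ 3 → quotient 1, remainder 1
3 ÷ 1 → quotient 3, remainder 0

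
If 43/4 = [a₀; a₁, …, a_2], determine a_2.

Repeatedly divide and take the remainder:
⌊43/4⌋ = 10, remainder 3
⌊4/3⌋ = 1, remainder 1
⌊3/1⌋ = 3, remainder 0

3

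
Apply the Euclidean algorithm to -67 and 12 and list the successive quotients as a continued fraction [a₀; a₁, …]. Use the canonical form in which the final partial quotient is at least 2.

-67 = -6·12 + 5, so a_0 = -6
12 = 2·5 + 2, so a_1 = 2
5 = 2·2 + 1, so a_2 = 2
2 = 2·1 + 0, so a_3 = 2

[-6; 2, 2, 2]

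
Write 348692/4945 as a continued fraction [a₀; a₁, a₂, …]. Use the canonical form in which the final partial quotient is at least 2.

348692 = 70·4945 + 2542, so a_0 = 70
4945 = 1·2542 + 2403, so a_1 = 1
2542 = 1·2403 + 139, so a_2 = 1
2403 = 17·139 + 40, so a_3 = 17
139 = 3·40 + 19, so a_4 = 3
40 = 2·19 + 2, so a_5 = 2
19 = 9·2 + 1, so a_6 = 9
2 = 2·1 + 0, so a_7 = 2

[70; 1, 1, 17, 3, 2, 9, 2]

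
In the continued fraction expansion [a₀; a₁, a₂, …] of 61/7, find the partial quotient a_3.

Repeatedly divide and take the remainder:
61 ÷ 7 → quotient 8, remainder 5
7 ÷ 5 → quotient 1, remainder 2
5 ÷ 2 → quotient 2, remainder 1
2 ÷ 1 → quotient 2, remainder 0

2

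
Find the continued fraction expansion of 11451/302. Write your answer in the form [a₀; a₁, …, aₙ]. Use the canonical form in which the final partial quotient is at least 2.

Run the Euclidean algorithm, recording each quotient:
11451 ÷ 302 → quotient 37, remainder 277
302 ÷ 277 → quotient 1, remainder 25
277 ÷ 25 → quotient 11, remainder 2
25 ÷ 2 → quotient 12, remainder 1
2 ÷ 1 → quotient 2, remainder 0

[37; 1, 11, 12, 2]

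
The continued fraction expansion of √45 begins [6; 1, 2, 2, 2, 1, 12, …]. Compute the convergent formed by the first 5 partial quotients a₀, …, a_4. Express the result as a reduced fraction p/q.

a_0 = 6: 6/1
a_1 = 1: 7/1
a_2 = 2: 20/3
a_3 = 2: 47/7
a_4 = 2: 114/17

114/17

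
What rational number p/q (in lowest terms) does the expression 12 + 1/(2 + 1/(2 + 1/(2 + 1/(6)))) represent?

Start with 6.
2 + 1/(6/1) = 2 + 1/6 = 13/6
2 + 1/(13/6) = 2 + 6/13 = 32/13
2 + 1/(32/13) = 2 + 13/32 = 77/32
12 + 1/(77/32) = 12 + 32/77 = 956/77

956/77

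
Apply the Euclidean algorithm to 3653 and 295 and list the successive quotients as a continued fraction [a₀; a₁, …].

[12; 2, 1, 1, 1, 1, 3, 6]

⌊3653/295⌋ = 12, remainder 113
⌊295/113⌋ = 2, remainder 69
⌊113/69⌋ = 1, remainder 44
⌊69/44⌋ = 1, remainder 25
⌊44/25⌋ = 1, remainder 19
⌊25/19⌋ = 1, remainder 6
⌊19/6⌋ = 3, remainder 1
⌊6/1⌋ = 6, remainder 0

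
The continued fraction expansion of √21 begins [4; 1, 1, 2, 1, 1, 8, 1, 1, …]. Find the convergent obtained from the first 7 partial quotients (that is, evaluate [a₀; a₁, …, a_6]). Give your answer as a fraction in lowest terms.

472/103

Compute successive convergents:
a_0 = 4: 4/1
a_1 = 1: 5/1
a_2 = 1: 9/2
a_3 = 2: 23/5
a_4 = 1: 32/7
a_5 = 1: 55/12
a_6 = 8: 472/103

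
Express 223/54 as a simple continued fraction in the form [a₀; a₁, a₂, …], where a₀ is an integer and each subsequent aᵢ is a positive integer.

223 ÷ 54 → quotient 4, remainder 7
54 ÷ 7 → quotient 7, remainder 5
7 ÷ 5 → quotient 1, remainder 2
5 ÷ 2 → quotient 2, remainder 1
2 ÷ 1 → quotient 2, remainder 0

[4; 7, 1, 2, 2]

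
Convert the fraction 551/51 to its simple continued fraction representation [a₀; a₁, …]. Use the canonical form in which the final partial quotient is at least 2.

[10; 1, 4, 10]

⌊551/51⌋ = 10, remainder 41
⌊51/41⌋ = 1, remainder 10
⌊41/10⌋ = 4, remainder 1
⌊10/1⌋ = 10, remainder 0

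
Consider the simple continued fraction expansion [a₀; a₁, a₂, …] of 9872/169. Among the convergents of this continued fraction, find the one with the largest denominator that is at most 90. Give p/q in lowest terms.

4089/70

a_0 = 58: 58/1  (≤ bound)
a_1 = 2: 117/2  (≤ bound)
a_2 = 2: 292/5  (≤ bound)
a_3 = 2: 701/12  (≤ bound)
a_4 = 2: 1694/29  (≤ bound)
a_5 = 2: 4089/70  (≤ bound)
a_6 = 2: 9872/169  (> 90, stop)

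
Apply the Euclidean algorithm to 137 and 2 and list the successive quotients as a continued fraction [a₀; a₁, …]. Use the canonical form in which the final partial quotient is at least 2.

137 ÷ 2 → quotient 68, remainder 1
2 ÷ 1 → quotient 2, remainder 0

[68; 2]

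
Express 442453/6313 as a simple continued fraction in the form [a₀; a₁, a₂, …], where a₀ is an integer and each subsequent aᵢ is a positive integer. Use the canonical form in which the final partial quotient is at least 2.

[70; 11, 1, 1, 1, 2, 13, 5]

⌊442453/6313⌋ = 70, remainder 543
⌊6313/543⌋ = 11, remainder 340
⌊543/340⌋ = 1, remainder 203
⌊340/203⌋ = 1, remainder 137
⌊203/137⌋ = 1, remainder 66
⌊137/66⌋ = 2, remainder 5
⌊66/5⌋ = 13, remainder 1
⌊5/1⌋ = 5, remainder 0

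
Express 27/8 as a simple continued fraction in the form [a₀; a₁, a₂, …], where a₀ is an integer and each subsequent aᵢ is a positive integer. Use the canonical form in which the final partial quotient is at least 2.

27 = 3·8 + 3, so a_0 = 3
8 = 2·3 + 2, so a_1 = 2
3 = 1·2 + 1, so a_2 = 1
2 = 2·1 + 0, so a_3 = 2

[3; 2, 1, 2]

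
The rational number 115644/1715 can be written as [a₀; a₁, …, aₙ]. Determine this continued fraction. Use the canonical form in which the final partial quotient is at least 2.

[67; 2, 3, 8, 2, 6, 2]

Repeatedly divide and take the remainder:
115644 = 67·1715 + 739, so a_0 = 67
1715 = 2·739 + 237, so a_1 = 2
739 = 3·237 + 28, so a_2 = 3
237 = 8·28 + 13, so a_3 = 8
28 = 2·13 + 2, so a_4 = 2
13 = 6·2 + 1, so a_5 = 6
2 = 2·1 + 0, so a_6 = 2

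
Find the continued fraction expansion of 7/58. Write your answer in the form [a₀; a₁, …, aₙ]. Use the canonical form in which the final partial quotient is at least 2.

[0; 8, 3, 2]

Run the Euclidean algorithm, recording each quotient:
7 = 0·58 + 7, so a_0 = 0
58 = 8·7 + 2, so a_1 = 8
7 = 3·2 + 1, so a_2 = 3
2 = 2·1 + 0, so a_3 = 2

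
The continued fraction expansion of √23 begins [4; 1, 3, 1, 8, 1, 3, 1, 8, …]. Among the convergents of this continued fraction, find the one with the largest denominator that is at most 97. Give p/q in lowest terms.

235/49

List convergents until the denominator exceeds the bound:
a_0 = 4: 4/1  (≤ bound)
a_1 = 1: 5/1  (≤ bound)
a_2 = 3: 19/4  (≤ bound)
a_3 = 1: 24/5  (≤ bound)
a_4 = 8: 211/44  (≤ bound)
a_5 = 1: 235/49  (≤ bound)
a_6 = 3: 916/191  (> 97, stop)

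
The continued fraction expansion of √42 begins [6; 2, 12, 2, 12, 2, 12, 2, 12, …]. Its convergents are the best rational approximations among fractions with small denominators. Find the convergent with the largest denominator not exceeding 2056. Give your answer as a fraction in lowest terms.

8749/1350

a_0 = 6: 6/1  (≤ bound)
a_1 = 2: 13/2  (≤ bound)
a_2 = 12: 162/25  (≤ bound)
a_3 = 2: 337/52  (≤ bound)
a_4 = 12: 4206/649  (≤ bound)
a_5 = 2: 8749/1350  (≤ bound)
a_6 = 12: 109194/16849  (> 2056, stop)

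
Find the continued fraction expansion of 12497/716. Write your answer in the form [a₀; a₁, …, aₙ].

12497 ÷ 716 → quotient 17, remainder 325
716 ÷ 325 → quotient 2, remainder 66
325 ÷ 66 → quotient 4, remainder 61
66 ÷ 61 → quotient 1, remainder 5
61 ÷ 5 → quotient 12, remainder 1
5 ÷ 1 → quotient 5, remainder 0

[17; 2, 4, 1, 12, 5]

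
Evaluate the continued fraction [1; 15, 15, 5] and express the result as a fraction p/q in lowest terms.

1221/1145

a_0 = 1: 1/1
a_1 = 15: 16/15
a_2 = 15: 241/226
a_3 = 5: 1221/1145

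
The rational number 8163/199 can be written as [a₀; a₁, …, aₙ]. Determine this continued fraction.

8163 = 41·199 + 4, so a_0 = 41
199 = 49·4 + 3, so a_1 = 49
4 = 1·3 + 1, so a_2 = 1
3 = 3·1 + 0, so a_3 = 3

[41; 49, 1, 3]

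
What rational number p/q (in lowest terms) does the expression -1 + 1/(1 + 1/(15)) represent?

-1/16

Start with 15.
1 + 1/(15/1) = 1 + 1/15 = 16/15
-1 + 1/(16/15) = -1 + 15/16 = -1/16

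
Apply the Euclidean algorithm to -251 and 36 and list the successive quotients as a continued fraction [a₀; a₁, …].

[-7; 36]

-251 ÷ 36 → quotient -7, remainder 1
36 ÷ 1 → quotient 36, remainder 0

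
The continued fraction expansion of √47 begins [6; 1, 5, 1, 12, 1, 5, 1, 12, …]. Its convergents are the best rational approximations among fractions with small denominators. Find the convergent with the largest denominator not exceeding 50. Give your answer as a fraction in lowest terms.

a_0 = 6: 6/1  (≤ bound)
a_1 = 1: 7/1  (≤ bound)
a_2 = 5: 41/6  (≤ bound)
a_3 = 1: 48/7  (≤ bound)
a_4 = 12: 617/90  (> 50, stop)

48/7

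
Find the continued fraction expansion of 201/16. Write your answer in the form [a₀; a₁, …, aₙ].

201 = 12·16 + 9, so a_0 = 12
16 = 1·9 + 7, so a_1 = 1
9 = 1·7 + 2, so a_2 = 1
7 = 3·2 + 1, so a_3 = 3
2 = 2·1 + 0, so a_4 = 2

[12; 1, 1, 3, 2]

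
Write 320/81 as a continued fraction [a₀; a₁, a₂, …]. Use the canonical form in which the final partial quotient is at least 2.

Repeatedly divide and take the remainder:
320 ÷ 81 → quotient 3, remainder 77
81 ÷ 77 → quotient 1, remainder 4
77 ÷ 4 → quotient 19, remainder 1
4 ÷ 1 → quotient 4, remainder 0

[3; 1, 19, 4]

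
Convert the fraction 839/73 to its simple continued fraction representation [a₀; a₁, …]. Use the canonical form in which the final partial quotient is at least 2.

839 ÷ 73 → quotient 11, remainder 36
73 ÷ 36 → quotient 2, remainder 1
36 ÷ 1 → quotient 36, remainder 0

[11; 2, 36]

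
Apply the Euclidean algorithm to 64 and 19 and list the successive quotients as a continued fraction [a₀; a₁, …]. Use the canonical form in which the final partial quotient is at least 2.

[3; 2, 1, 2, 2]

64 ÷ 19 → quotient 3, remainder 7
19 ÷ 7 → quotient 2, remainder 5
7 ÷ 5 → quotient 1, remainder 2
5 ÷ 2 → quotient 2, remainder 1
2 ÷ 1 → quotient 2, remainder 0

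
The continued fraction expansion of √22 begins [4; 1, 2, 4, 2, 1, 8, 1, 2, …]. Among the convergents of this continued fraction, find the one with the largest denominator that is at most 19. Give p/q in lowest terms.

a_0 = 4: 4/1  (≤ bound)
a_1 = 1: 5/1  (≤ bound)
a_2 = 2: 14/3  (≤ bound)
a_3 = 4: 61/13  (≤ bound)
a_4 = 2: 136/29  (> 19, stop)

61/13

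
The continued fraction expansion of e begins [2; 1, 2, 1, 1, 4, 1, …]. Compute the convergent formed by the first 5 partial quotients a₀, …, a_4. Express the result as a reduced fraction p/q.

19/7

Start with 1.
1 + 1/(1/1) = 1 + 1/1 = 2/1
2 + 1/(2/1) = 2 + 1/2 = 5/2
1 + 1/(5/2) = 1 + 2/5 = 7/5
2 + 1/(7/5) = 2 + 5/7 = 19/7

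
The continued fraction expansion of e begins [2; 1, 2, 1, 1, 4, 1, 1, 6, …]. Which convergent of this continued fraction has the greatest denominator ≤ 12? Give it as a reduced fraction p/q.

19/7

a_0 = 2: 2/1  (≤ bound)
a_1 = 1: 3/1  (≤ bound)
a_2 = 2: 8/3  (≤ bound)
a_3 = 1: 11/4  (≤ bound)
a_4 = 1: 19/7  (≤ bound)
a_5 = 4: 87/32  (> 12, stop)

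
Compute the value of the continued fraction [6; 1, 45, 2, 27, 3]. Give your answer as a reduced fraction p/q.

54181/7764

a_0 = 6: 6/1
a_1 = 1: 7/1
a_2 = 45: 321/46
a_3 = 2: 649/93
a_4 = 27: 17844/2557
a_5 = 3: 54181/7764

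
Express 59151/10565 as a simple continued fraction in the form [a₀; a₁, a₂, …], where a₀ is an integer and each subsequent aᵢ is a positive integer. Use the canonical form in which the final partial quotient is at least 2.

[5; 1, 1, 2, 32, 9, 3, 2]

59151 ÷ 10565 → quotient 5, remainder 6326
10565 ÷ 6326 → quotient 1, remainder 4239
6326 ÷ 4239 → quotient 1, remainder 2087
4239 ÷ 2087 → quotient 2, remainder 65
2087 ÷ 65 → quotient 32, remainder 7
65 ÷ 7 → quotient 9, remainder 2
7 ÷ 2 → quotient 3, remainder 1
2 ÷ 1 → quotient 2, remainder 0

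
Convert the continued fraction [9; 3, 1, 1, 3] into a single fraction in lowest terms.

Start with 3.
1 + 1/(3/1) = 1 + 1/3 = 4/3
1 + 1/(4/3) = 1 + 3/4 = 7/4
3 + 1/(7/4) = 3 + 4/7 = 25/7
9 + 1/(25/7) = 9 + 7/25 = 232/25

232/25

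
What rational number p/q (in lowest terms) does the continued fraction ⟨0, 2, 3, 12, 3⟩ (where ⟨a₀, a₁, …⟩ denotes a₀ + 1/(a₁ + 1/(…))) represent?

Start with 3.
12 + 1/(3/1) = 12 + 1/3 = 37/3
3 + 1/(37/3) = 3 + 3/37 = 114/37
2 + 1/(114/37) = 2 + 37/114 = 265/114
0 + 1/(265/114) = 0 + 114/265 = 114/265

114/265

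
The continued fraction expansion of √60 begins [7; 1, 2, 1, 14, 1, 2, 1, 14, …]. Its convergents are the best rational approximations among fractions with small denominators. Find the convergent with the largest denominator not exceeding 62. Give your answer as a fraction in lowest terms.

a_0 = 7: 7/1  (≤ bound)
a_1 = 1: 8/1  (≤ bound)
a_2 = 2: 23/3  (≤ bound)
a_3 = 1: 31/4  (≤ bound)
a_4 = 14: 457/59  (≤ bound)
a_5 = 1: 488/63  (> 62, stop)

457/59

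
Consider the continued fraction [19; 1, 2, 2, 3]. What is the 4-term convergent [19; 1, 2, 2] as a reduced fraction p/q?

Compute successive convergents:
a_0 = 19: 19/1
a_1 = 1: 20/1
a_2 = 2: 59/3
a_3 = 2: 138/7

138/7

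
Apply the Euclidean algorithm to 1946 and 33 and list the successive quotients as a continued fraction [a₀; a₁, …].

[58; 1, 32]

1946 ÷ 33 → quotient 58, remainder 32
33 ÷ 32 → quotient 1, remainder 1
32 ÷ 1 → quotient 32, remainder 0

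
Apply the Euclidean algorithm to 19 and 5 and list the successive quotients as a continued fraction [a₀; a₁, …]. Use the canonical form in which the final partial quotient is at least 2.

⌊19/5⌋ = 3, remainder 4
⌊5/4⌋ = 1, remainder 1
⌊4/1⌋ = 4, remainder 0

[3; 1, 4]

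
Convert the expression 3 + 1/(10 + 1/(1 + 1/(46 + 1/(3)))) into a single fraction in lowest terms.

Start with 3.
46 + 1/(3/1) = 46 + 1/3 = 139/3
1 + 1/(139/3) = 1 + 3/139 = 142/139
10 + 1/(142/139) = 10 + 139/142 = 1559/142
3 + 1/(1559/142) = 3 + 142/1559 = 4819/1559

4819/1559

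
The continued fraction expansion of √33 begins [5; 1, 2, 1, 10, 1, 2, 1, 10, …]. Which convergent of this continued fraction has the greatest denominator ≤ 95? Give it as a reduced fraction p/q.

270/47

a_0 = 5: 5/1  (≤ bound)
a_1 = 1: 6/1  (≤ bound)
a_2 = 2: 17/3  (≤ bound)
a_3 = 1: 23/4  (≤ bound)
a_4 = 10: 247/43  (≤ bound)
a_5 = 1: 270/47  (≤ bound)
a_6 = 2: 787/137  (> 95, stop)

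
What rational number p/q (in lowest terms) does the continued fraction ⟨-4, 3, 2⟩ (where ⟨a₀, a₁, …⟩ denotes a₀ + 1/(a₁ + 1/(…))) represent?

-26/7

Build up convergents one term at a time:
a_0 = -4: -4/1
a_1 = 3: -11/3
a_2 = 2: -26/7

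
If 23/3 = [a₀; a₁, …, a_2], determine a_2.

2

23 ÷ 3 → quotient 7, remainder 2
3 ÷ 2 → quotient 1, remainder 1
2 ÷ 1 → quotient 2, remainder 0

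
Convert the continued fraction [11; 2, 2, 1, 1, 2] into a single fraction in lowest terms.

Start with 2.
1 + 1/(2/1) = 1 + 1/2 = 3/2
1 + 1/(3/2) = 1 + 2/3 = 5/3
2 + 1/(5/3) = 2 + 3/5 = 13/5
2 + 1/(13/5) = 2 + 5/13 = 31/13
11 + 1/(31/13) = 11 + 13/31 = 354/31

354/31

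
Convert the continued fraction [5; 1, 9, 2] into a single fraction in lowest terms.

124/21

Compute successive convergents:
a_0 = 5: 5/1
a_1 = 1: 6/1
a_2 = 9: 59/10
a_3 = 2: 124/21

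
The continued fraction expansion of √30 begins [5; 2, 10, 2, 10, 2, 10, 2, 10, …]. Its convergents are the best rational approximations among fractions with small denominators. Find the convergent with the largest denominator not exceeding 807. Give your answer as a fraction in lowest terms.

2525/461

List convergents until the denominator exceeds the bound:
a_0 = 5: 5/1  (≤ bound)
a_1 = 2: 11/2  (≤ bound)
a_2 = 10: 115/21  (≤ bound)
a_3 = 2: 241/44  (≤ bound)
a_4 = 10: 2525/461  (≤ bound)
a_5 = 2: 5291/966  (> 807, stop)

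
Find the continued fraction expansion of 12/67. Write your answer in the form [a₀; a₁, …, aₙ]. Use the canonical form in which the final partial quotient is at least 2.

Repeatedly divide and take the remainder:
12 = 0·67 + 12, so a_0 = 0
67 = 5·12 + 7, so a_1 = 5
12 = 1·7 + 5, so a_2 = 1
7 = 1·5 + 2, so a_3 = 1
5 = 2·2 + 1, so a_4 = 2
2 = 2·1 + 0, so a_5 = 2

[0; 5, 1, 1, 2, 2]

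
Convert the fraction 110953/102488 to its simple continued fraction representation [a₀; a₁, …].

[1; 12, 9, 3, 10, 9, 1, 2]

Repeatedly divide and take the remainder:
110953 = 1·102488 + 8465, so a_0 = 1
102488 = 12·8465 + 908, so a_1 = 12
8465 = 9·908 + 293, so a_2 = 9
908 = 3·293 + 29, so a_3 = 3
293 = 10·29 + 3, so a_4 = 10
29 = 9·3 + 2, so a_5 = 9
3 = 1·2 + 1, so a_6 = 1
2 = 2·1 + 0, so a_7 = 2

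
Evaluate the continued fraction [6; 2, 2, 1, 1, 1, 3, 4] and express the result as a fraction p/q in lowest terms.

1894/295

a_0 = 6: 6/1
a_1 = 2: 13/2
a_2 = 2: 32/5
a_3 = 1: 45/7
a_4 = 1: 77/12
a_5 = 1: 122/19
a_6 = 3: 443/69
a_7 = 4: 1894/295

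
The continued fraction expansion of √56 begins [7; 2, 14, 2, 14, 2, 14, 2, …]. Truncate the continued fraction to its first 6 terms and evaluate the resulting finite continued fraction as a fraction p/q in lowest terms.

a_0 = 7: 7/1
a_1 = 2: 15/2
a_2 = 14: 217/29
a_3 = 2: 449/60
a_4 = 14: 6503/869
a_5 = 2: 13455/1798

13455/1798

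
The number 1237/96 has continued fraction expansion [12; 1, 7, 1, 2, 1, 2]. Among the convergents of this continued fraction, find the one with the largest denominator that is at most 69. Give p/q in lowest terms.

List convergents until the denominator exceeds the bound:
a_0 = 12: 12/1  (≤ bound)
a_1 = 1: 13/1  (≤ bound)
a_2 = 7: 103/8  (≤ bound)
a_3 = 1: 116/9  (≤ bound)
a_4 = 2: 335/26  (≤ bound)
a_5 = 1: 451/35  (≤ bound)
a_6 = 2: 1237/96  (> 69, stop)

451/35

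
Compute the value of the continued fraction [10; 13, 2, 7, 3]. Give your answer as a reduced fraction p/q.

6377/633

a_0 = 10: 10/1
a_1 = 13: 131/13
a_2 = 2: 272/27
a_3 = 7: 2035/202
a_4 = 3: 6377/633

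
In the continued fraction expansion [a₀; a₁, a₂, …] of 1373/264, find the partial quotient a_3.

⌊1373/264⌋ = 5, remainder 53
⌊264/53⌋ = 4, remainder 52
⌊53/52⌋ = 1, remainder 1
⌊52/1⌋ = 52, remainder 0

52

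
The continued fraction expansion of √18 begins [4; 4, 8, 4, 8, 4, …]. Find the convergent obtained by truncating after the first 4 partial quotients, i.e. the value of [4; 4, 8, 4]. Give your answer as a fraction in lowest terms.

577/136

Use the convergent recurrence hₖ = aₖ·hₖ₋₁ + hₖ₋₂ (and likewise for the denominators kₖ):
a_0 = 4: 4/1
a_1 = 4: 17/4
a_2 = 8: 140/33
a_3 = 4: 577/136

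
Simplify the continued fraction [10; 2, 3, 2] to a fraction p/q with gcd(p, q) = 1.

167/16

Build up convergents one term at a time:
a_0 = 10: 10/1
a_1 = 2: 21/2
a_2 = 3: 73/7
a_3 = 2: 167/16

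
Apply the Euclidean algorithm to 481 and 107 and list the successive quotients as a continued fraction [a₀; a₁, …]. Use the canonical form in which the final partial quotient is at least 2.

481 = 4·107 + 53, so a_0 = 4
107 = 2·53 + 1, so a_1 = 2
53 = 53·1 + 0, so a_2 = 53

[4; 2, 53]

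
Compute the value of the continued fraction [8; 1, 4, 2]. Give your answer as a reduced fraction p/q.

97/11

a_0 = 8: 8/1
a_1 = 1: 9/1
a_2 = 4: 44/5
a_3 = 2: 97/11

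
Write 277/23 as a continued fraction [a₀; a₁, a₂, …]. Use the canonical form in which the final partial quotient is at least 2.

Repeatedly divide and take the remainder:
277 ÷ 23 → quotient 12, remainder 1
23 ÷ 1 → quotient 23, remainder 0

[12; 23]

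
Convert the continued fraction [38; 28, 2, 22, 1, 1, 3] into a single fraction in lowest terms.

Collapse the nested fraction from the inside out:
Start with 3.
1 + 1/(3/1) = 1 + 1/3 = 4/3
1 + 1/(4/3) = 1 + 3/4 = 7/4
22 + 1/(7/4) = 22 + 4/7 = 158/7
2 + 1/(158/7) = 2 + 7/158 = 323/158
28 + 1/(323/158) = 28 + 158/323 = 9202/323
38 + 1/(9202/323) = 38 + 323/9202 = 349999/9202

349999/9202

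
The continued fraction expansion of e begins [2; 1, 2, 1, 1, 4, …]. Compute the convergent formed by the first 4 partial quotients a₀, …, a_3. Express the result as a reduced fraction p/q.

11/4

Build up convergents one term at a time:
a_0 = 2: 2/1
a_1 = 1: 3/1
a_2 = 2: 8/3
a_3 = 1: 11/4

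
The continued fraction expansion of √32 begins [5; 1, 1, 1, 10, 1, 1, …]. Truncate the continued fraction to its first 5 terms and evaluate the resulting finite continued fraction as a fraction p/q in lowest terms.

Collapse the nested fraction from the inside out:
Start with 10.
1 + 1/(10/1) = 1 + 1/10 = 11/10
1 + 1/(11/10) = 1 + 10/11 = 21/11
1 + 1/(21/11) = 1 + 11/21 = 32/21
5 + 1/(32/21) = 5 + 21/32 = 181/32

181/32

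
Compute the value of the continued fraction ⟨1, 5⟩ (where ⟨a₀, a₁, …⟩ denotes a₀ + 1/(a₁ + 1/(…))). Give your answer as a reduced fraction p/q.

a_0 = 1: 1/1
a_1 = 5: 6/5

6/5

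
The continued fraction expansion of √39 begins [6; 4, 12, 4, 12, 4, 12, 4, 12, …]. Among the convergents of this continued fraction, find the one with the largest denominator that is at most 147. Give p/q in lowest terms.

306/49

a_0 = 6: 6/1  (≤ bound)
a_1 = 4: 25/4  (≤ bound)
a_2 = 12: 306/49  (≤ bound)
a_3 = 4: 1249/200  (> 147, stop)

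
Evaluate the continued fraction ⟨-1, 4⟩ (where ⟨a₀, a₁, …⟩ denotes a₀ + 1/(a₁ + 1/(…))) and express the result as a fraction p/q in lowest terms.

Work from the innermost term outward:
Start with 4.
-1 + 1/(4/1) = -1 + 1/4 = -3/4

-3/4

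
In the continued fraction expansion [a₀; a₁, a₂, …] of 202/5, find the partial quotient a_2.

202 ÷ 5 → quotient 40, remainder 2
5 ÷ 2 → quotient 2, remainder 1
2 ÷ 1 → quotient 2, remainder 0

2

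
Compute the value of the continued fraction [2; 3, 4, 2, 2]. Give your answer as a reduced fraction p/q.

Starting at the tail and folding back:
Start with 2.
2 + 1/(2/1) = 2 + 1/2 = 5/2
4 + 1/(5/2) = 4 + 2/5 = 22/5
3 + 1/(22/5) = 3 + 5/22 = 71/22
2 + 1/(71/22) = 2 + 22/71 = 164/71

164/71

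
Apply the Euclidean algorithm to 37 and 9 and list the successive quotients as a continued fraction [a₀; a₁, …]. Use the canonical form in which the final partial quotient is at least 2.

37 = 4·9 + 1, so a_0 = 4
9 = 9·1 + 0, so a_1 = 9

[4; 9]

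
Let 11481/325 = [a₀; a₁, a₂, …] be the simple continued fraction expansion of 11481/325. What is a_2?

15

11481 = 35·325 + 106, so a_0 = 35
325 = 3·106 + 7, so a_1 = 3
106 = 15·7 + 1, so a_2 = 15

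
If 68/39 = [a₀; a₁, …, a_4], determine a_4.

9

68 = 1·39 + 29, so a_0 = 1
39 = 1·29 + 10, so a_1 = 1
29 = 2·10 + 9, so a_2 = 2
10 = 1·9 + 1, so a_3 = 1
9 = 9·1 + 0, so a_4 = 9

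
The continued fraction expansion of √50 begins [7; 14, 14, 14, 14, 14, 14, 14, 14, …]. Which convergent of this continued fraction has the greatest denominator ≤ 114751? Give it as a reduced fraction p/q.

a_0 = 7: 7/1  (≤ bound)
a_1 = 14: 99/14  (≤ bound)
a_2 = 14: 1393/197  (≤ bound)
a_3 = 14: 19601/2772  (≤ bound)
a_4 = 14: 275807/39005  (≤ bound)
a_5 = 14: 3880899/548842  (> 114751, stop)

275807/39005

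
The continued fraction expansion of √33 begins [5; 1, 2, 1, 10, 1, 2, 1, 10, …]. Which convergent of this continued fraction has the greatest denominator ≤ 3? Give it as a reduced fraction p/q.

17/3

a_0 = 5: 5/1  (≤ bound)
a_1 = 1: 6/1  (≤ bound)
a_2 = 2: 17/3  (≤ bound)
a_3 = 1: 23/4  (> 3, stop)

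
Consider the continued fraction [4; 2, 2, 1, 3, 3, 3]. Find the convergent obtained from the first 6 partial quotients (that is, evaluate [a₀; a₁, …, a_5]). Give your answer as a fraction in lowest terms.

a_0 = 4: 4/1
a_1 = 2: 9/2
a_2 = 2: 22/5
a_3 = 1: 31/7
a_4 = 3: 115/26
a_5 = 3: 376/85

376/85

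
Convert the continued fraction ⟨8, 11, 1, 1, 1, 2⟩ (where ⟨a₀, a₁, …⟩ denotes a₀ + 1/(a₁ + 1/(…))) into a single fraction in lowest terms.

Build up convergents one term at a time:
a_0 = 8: 8/1
a_1 = 11: 89/11
a_2 = 1: 97/12
a_3 = 1: 186/23
a_4 = 1: 283/35
a_5 = 2: 752/93

752/93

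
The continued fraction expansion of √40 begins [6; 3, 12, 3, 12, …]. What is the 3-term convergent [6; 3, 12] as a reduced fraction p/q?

Collapse the nested fraction from the inside out:
Start with 12.
3 + 1/(12/1) = 3 + 1/12 = 37/12
6 + 1/(37/12) = 6 + 12/37 = 234/37

234/37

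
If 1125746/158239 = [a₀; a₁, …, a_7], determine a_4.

11

Run the Euclidean algorithm, recording each quotient:
1125746 = 7·158239 + 18073, so a_0 = 7
158239 = 8·18073 + 13655, so a_1 = 8
18073 = 1·13655 + 4418, so a_2 = 1
13655 = 3·4418 + 401, so a_3 = 3
4418 = 11·401 + 7, so a_4 = 11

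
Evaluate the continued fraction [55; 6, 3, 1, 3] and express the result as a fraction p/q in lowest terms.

a_0 = 55: 55/1
a_1 = 6: 331/6
a_2 = 3: 1048/19
a_3 = 1: 1379/25
a_4 = 3: 5185/94

5185/94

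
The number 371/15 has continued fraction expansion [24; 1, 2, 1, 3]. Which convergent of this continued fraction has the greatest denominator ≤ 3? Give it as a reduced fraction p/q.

74/3

a_0 = 24: 24/1  (≤ bound)
a_1 = 1: 25/1  (≤ bound)
a_2 = 2: 74/3  (≤ bound)
a_3 = 1: 99/4  (> 3, stop)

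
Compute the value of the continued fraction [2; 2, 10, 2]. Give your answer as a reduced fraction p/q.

Work from the innermost term outward:
Start with 2.
10 + 1/(2/1) = 10 + 1/2 = 21/2
2 + 1/(21/2) = 2 + 2/21 = 44/21
2 + 1/(44/21) = 2 + 21/44 = 109/44

109/44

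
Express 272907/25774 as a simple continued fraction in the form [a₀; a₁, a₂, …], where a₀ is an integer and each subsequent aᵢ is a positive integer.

Run the Euclidean algorithm, recording each quotient:
272907 = 10·25774 + 15167, so a_0 = 10
25774 = 1·15167 + 10607, so a_1 = 1
15167 = 1·10607 + 4560, so a_2 = 1
10607 = 2·4560 + 1487, so a_3 = 2
4560 = 3·1487 + 99, so a_4 = 3
1487 = 15·99 + 2, so a_5 = 15
99 = 49·2 + 1, so a_6 = 49
2 = 2·1 + 0, so a_7 = 2

[10; 1, 1, 2, 3, 15, 49, 2]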